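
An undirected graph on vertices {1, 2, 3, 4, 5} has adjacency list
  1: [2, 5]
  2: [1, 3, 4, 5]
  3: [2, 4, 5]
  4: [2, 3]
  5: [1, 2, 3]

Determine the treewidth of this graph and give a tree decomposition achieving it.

Treewidth 2.
One optimal decomposition is:
Bags: B1 = {2, 3, 5}  B2 = {2, 3, 4}  B3 = {1, 2, 5}
Tree: B1–B2, B1–B3

Every bag has size at most 3, so the width is 3 − 1 = 2 and tw(G) ≤ 2. Conversely, {1, 2, 5} is a clique of size 3, and the vertices of any clique must share a bag in every tree decomposition; so some bag has ≥ 3 vertices and tw(G) ≥ 2. Combining the bounds, tw(G) = 2.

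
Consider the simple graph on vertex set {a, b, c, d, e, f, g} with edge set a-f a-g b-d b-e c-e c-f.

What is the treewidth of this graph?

1

A width-1 tree decomposition is:
Bags: B1 = {b, d}  B2 = {b, e}  B3 = {c, e}  B4 = {c, f}  B5 = {a, f}  B6 = {a, g}
Tree: B1–B2, B2–B3, B3–B4, B4–B5, B5–B6
Each bag holds 2 vertices, so the decomposition has width 1, which upper-bounds the treewidth. G has an edge, so its treewidth is at least 1. The upper and lower bounds meet at 1, so that is the treewidth.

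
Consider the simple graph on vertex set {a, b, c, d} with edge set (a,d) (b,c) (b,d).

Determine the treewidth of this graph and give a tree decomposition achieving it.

Treewidth 1.
Bags: B1 = {a, d}  B2 = {b, d}  B3 = {b, c}
Tree: B1–B2, B2–B3

Every bag has size at most 2, so the width is 2 − 1 = 1 and tw(G) ≤ 1. Any graph with an edge has treewidth ≥ 1, and G has the edge a–d. Hence tw(G) = 1 exactly.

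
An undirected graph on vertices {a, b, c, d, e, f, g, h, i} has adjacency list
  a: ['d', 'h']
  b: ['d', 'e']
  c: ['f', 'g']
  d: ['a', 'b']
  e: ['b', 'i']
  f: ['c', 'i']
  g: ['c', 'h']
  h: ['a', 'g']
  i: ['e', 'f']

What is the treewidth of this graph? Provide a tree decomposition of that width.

Treewidth 2.
Bags: B1 = {a, b, d}  B2 = {a, b, h}  B3 = {b, g, h}  B4 = {b, c, g}  B5 = {b, c, f}  B6 = {b, f, i}  B7 = {b, e, i}
Tree: B1–B2, B2–B3, B3–B4, B4–B5, B5–B6, B6–B7

Each bag holds 3 vertices, so the decomposition has width 2, which upper-bounds the treewidth. The edges b–d–a–h–g–c–f–i–e–b form a cycle, so G is not a tree and its treewidth is at least 2. The upper and lower bounds meet at 2, so that is the treewidth.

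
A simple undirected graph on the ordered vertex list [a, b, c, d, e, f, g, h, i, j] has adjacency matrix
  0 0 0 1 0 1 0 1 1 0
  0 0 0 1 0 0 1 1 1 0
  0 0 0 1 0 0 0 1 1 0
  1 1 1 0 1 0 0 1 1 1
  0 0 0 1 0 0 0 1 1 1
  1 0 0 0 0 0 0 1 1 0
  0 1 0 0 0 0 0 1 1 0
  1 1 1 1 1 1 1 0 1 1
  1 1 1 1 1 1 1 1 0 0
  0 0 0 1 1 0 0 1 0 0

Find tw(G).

3

A width-3 tree decomposition is:
Bags: B1 = {d, e, h, i}  B2 = {a, d, h, i}  B3 = {c, d, h, i}  B4 = {b, d, h, i}  B5 = {a, f, h, i}  B6 = {b, g, h, i}  B7 = {d, e, h, j}
Tree: B1–B2, B1–B3, B2–B4, B2–B5, B4–B6, B1–B7
The largest bag has 4 vertices, giving width 3; this decomposition certifies tw(G) ≤ 3. Conversely, {d, e, h, j} is a clique of size 4, and the vertices of any clique must share a bag in every tree decomposition; so some bag has ≥ 4 vertices and tw(G) ≥ 3. Combining the bounds, tw(G) = 3.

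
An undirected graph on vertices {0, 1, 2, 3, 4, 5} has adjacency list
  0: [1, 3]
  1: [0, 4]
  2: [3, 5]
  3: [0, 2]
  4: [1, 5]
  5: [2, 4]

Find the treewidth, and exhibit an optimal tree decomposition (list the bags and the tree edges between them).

Treewidth 2.
One optimal decomposition is:
Bags: B1 = {1, 4, 5}  B2 = {1, 2, 5}  B3 = {1, 2, 3}  B4 = {0, 1, 3}
Tree: B1–B2, B2–B3, B3–B4

The largest bag has 3 vertices, giving width 2; this decomposition certifies tw(G) ≤ 2. For the lower bound, G contains the cycle 1–4–5–2–3–0–1, so G is not a forest; only forests have treewidth ≤ 1, hence tw(G) ≥ 2. The upper and lower bounds meet at 2, so that is the treewidth.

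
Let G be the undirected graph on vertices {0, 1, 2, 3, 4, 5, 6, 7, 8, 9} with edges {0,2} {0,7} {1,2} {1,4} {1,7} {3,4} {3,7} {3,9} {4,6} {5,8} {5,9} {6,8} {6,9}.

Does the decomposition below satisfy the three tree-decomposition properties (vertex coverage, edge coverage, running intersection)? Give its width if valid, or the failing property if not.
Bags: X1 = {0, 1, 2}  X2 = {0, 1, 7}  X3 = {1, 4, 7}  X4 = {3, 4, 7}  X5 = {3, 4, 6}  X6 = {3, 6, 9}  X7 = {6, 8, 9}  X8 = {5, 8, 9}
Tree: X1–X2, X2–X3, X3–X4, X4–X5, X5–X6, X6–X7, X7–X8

Yes; width 2.

Checking the three conditions: (i) the bags cover all of {0, 1, 2, 3, 4, 5, 6, 7, 8, 9}; (ii) for each edge, some bag contains both endpoints; (iii) the bags containing any fixed vertex form a subtree. All hold, so the decomposition is valid with width 3 − 1 = 2.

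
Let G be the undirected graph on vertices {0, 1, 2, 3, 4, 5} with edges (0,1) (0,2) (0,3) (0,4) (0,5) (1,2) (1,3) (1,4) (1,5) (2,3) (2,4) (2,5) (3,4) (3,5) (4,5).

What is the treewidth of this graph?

5

A width-5 tree decomposition is:
Bags: B1 = {0, 1, 2, 3, 4, 5}
Tree: (single bag)
With just one bag of size 6, the width is 6 − 1 = 5, so tw(G) ≤ 5. On the other hand G contains the 6-clique {0, 1, 2, 3, 4, 5}. A clique must lie in a single bag of any decomposition, so no decomposition can have width below 5. The upper and lower bounds meet at 5, so that is the treewidth.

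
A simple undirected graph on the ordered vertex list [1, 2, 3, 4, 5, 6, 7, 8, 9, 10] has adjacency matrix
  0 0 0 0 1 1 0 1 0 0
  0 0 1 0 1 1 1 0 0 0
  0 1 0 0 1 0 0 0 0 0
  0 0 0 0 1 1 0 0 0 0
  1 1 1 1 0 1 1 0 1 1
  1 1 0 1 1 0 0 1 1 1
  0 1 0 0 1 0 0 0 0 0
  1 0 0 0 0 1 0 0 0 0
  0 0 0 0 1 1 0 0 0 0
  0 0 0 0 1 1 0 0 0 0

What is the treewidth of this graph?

2

A width-2 tree decomposition is:
Bags: B1 = {5, 6, 10}  B2 = {2, 5, 6}  B3 = {2, 3, 5}  B4 = {2, 5, 7}  B5 = {1, 5, 6}  B6 = {4, 5, 6}  B7 = {5, 6, 9}  B8 = {1, 6, 8}
Tree: B1–B2, B2–B3, B3–B4, B2–B5, B2–B6, B6–B7, B5–B8
Every bag has size at most 3, so the width is 3 − 1 = 2 and tw(G) ≤ 2. Conversely, {1, 6, 8} is a clique of size 3, and the vertices of any clique must share a bag in every tree decomposition; so some bag has ≥ 3 vertices and tw(G) ≥ 2. Hence tw(G) = 2 exactly.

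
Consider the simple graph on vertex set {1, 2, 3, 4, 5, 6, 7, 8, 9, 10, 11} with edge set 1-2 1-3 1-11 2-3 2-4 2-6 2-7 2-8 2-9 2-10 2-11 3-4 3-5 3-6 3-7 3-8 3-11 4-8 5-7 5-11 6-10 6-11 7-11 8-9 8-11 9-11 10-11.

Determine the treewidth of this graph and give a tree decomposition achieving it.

The largest bag has 4 vertices, giving width 3; this decomposition certifies tw(G) ≤ 3. On the other hand G contains the 4-clique {2, 8, 9, 11}. A clique must lie in a single bag of any decomposition, so no decomposition can have width below 3. Combining the bounds, tw(G) = 3.

Treewidth 3.
Bags: B1 = {2, 3, 6, 11}  B2 = {2, 3, 8, 11}  B3 = {2, 3, 7, 11}  B4 = {2, 8, 9, 11}  B5 = {1, 2, 3, 11}  B6 = {2, 6, 10, 11}  B7 = {3, 5, 7, 11}  B8 = {2, 3, 4, 8}
Tree: B1–B2, B1–B3, B2–B4, B3–B5, B1–B6, B3–B7, B2–B8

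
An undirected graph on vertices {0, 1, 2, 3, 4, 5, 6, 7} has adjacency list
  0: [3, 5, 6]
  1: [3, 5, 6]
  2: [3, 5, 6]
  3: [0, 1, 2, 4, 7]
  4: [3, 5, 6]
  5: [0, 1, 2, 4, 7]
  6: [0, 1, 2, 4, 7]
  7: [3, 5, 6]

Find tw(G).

3

A width-3 tree decomposition is:
Bags: B1 = {3, 4, 5, 6}  B2 = {3, 5, 6, 7}  B3 = {1, 3, 5, 6}  B4 = {2, 3, 5, 6}  B5 = {0, 3, 5, 6}
Tree: B1–B2, B2–B3, B3–B4, B4–B5
The largest bag has 4 vertices, giving width 3; this decomposition certifies tw(G) ≤ 3. For the lower bound: the 4 vertex sets {4,6}, {3,7}, {5}, {1} are disjoint, each induces a connected subgraph, and every pair is joined by at least one edge of G. Contracting each set to a single vertex therefore yields K_{4} as a minor, and since treewidth is minor-monotone, tw(G) ≥ tw(K_{4}) = 3. Hence tw(G) = 3 exactly.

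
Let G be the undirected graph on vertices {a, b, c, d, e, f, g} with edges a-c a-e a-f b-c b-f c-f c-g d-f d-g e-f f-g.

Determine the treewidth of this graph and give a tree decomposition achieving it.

Each bag holds 3 vertices, so the decomposition has width 2, which upper-bounds the treewidth. On the other hand G contains the 3-clique {d, f, g}. A clique must lie in a single bag of any decomposition, so no decomposition can have width below 2. Therefore the treewidth is 2.

Treewidth 2.
One optimal decomposition is:
Bags: B1 = {c, f, g}  B2 = {a, c, f}  B3 = {b, c, f}  B4 = {d, f, g}  B5 = {a, e, f}
Tree: B1–B2, B1–B3, B1–B4, B2–B5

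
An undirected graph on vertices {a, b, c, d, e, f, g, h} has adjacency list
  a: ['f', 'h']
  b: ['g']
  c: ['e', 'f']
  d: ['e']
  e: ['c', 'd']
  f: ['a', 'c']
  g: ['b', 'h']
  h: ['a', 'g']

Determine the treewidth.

1

A width-1 tree decomposition is:
Bags: B1 = {b, g}  B2 = {g, h}  B3 = {a, h}  B4 = {a, f}  B5 = {c, f}  B6 = {c, e}  B7 = {d, e}
Tree: B1–B2, B2–B3, B3–B4, B4–B5, B5–B6, B6–B7
The largest bag has 2 vertices, giving width 1; this decomposition certifies tw(G) ≤ 1. G has an edge, so its treewidth is at least 1. Hence tw(G) = 1 exactly.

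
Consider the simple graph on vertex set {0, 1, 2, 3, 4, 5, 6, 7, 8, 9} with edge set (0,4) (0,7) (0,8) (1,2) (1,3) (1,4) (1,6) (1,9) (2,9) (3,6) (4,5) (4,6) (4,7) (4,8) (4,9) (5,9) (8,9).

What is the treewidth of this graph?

2

A width-2 tree decomposition is:
Bags: B1 = {4, 8, 9}  B2 = {1, 4, 9}  B3 = {4, 5, 9}  B4 = {1, 2, 9}  B5 = {1, 4, 6}  B6 = {1, 3, 6}  B7 = {0, 4, 8}  B8 = {0, 4, 7}
Tree: B1–B2, B2–B3, B2–B4, B2–B5, B5–B6, B1–B7, B7–B8
The largest bag has 3 vertices, giving width 2; this decomposition certifies tw(G) ≤ 2. For the lower bound, the 3 vertices {1, 2, 9} are pairwise adjacent, and any tree decomposition puts a clique entirely inside one bag — forcing width ≥ 2. The upper and lower bounds meet at 2, so that is the treewidth.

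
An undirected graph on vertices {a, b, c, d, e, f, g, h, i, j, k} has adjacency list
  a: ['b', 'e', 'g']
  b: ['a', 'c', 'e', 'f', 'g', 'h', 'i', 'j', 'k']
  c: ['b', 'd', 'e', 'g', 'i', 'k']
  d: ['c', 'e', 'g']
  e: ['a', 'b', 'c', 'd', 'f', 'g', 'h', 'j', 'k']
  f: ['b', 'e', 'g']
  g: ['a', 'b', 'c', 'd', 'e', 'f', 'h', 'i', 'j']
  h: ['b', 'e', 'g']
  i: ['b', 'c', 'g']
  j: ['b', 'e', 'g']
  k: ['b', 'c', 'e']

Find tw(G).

3

A width-3 tree decomposition is:
Bags: B1 = {b, c, e, g}  B2 = {b, e, f, g}  B3 = {b, c, e, k}  B4 = {b, e, g, j}  B5 = {b, c, g, i}  B6 = {a, b, e, g}  B7 = {b, e, g, h}  B8 = {c, d, e, g}
Tree: B1–B2, B1–B3, B1–B4, B1–B5, B1–B6, B4–B7, B1–B8
The largest bag has 4 vertices, giving width 3; this decomposition certifies tw(G) ≤ 3. Conversely, {c, d, e, g} is a clique of size 4, and the vertices of any clique must share a bag in every tree decomposition; so some bag has ≥ 4 vertices and tw(G) ≥ 3. Therefore the treewidth is 3.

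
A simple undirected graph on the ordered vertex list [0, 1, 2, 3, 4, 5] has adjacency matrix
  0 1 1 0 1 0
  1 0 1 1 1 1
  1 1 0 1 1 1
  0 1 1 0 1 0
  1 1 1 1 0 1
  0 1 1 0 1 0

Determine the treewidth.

A width-3 tree decomposition is:
Bags: B1 = {1, 2, 4, 5}  B2 = {0, 1, 2, 4}  B3 = {1, 2, 3, 4}
Tree: B1–B2, B1–B3
The largest bag has 4 vertices, giving width 3; this decomposition certifies tw(G) ≤ 3. Conversely, {0, 1, 2, 4} is a clique of size 4, and the vertices of any clique must share a bag in every tree decomposition; so some bag has ≥ 4 vertices and tw(G) ≥ 3. Therefore the treewidth is 3.

3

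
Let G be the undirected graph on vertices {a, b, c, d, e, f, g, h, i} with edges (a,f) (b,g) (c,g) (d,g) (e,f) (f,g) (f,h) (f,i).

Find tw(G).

1

A width-1 tree decomposition is:
Bags: B1 = {f, g}  B2 = {d, g}  B3 = {a, f}  B4 = {c, g}  B5 = {e, f}  B6 = {b, g}  B7 = {f, i}  B8 = {f, h}
Tree: B1–B2, B1–B3, B1–B4, B1–B5, B1–B6, B5–B7, B5–B8
The largest bag has 2 vertices, giving width 1; this decomposition certifies tw(G) ≤ 1. G has an edge, so its treewidth is at least 1. Combining the bounds, tw(G) = 1.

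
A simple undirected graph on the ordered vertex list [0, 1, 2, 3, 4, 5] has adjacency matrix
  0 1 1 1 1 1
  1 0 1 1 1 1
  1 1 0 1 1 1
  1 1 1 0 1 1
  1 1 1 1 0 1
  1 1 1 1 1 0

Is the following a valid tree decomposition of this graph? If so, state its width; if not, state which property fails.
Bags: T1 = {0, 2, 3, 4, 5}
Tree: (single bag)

A tree decomposition must satisfy three properties: every vertex lies in some bag; for every edge, both endpoints lie together in some bag; and for every vertex, the bags containing it form a connected subtree. Here vertex 1 appears in no bag, so the decomposition is invalid.

No — vertex 1 appears in no bag.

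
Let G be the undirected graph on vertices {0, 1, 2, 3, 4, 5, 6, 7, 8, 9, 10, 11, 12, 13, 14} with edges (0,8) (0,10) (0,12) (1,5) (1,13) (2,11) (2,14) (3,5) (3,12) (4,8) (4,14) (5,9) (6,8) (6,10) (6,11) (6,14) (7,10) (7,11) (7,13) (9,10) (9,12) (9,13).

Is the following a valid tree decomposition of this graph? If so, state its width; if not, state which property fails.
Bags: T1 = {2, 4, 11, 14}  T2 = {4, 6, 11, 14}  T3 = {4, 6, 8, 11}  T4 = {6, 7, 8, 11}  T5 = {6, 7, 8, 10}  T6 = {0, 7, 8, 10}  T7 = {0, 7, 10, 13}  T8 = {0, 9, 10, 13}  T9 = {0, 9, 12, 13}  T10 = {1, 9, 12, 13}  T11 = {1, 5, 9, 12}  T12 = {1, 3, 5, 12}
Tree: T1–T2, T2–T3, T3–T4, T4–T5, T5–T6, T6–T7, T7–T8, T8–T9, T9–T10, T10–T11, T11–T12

Vertex coverage: the bags together contain {0, 1, 2, 3, 4, 5, 6, 7, 8, 9, 10, 11, 12, 13, 14}, the full vertex set. Edge coverage: each edge of G has both endpoints in at least one bag. Running intersection: for every vertex, the bags containing it form a connected subtree. All three properties hold, so this is a valid tree decomposition of width max|bag| − 1 = 3, and hence tw(G) ≤ 3.

Yes; width 3.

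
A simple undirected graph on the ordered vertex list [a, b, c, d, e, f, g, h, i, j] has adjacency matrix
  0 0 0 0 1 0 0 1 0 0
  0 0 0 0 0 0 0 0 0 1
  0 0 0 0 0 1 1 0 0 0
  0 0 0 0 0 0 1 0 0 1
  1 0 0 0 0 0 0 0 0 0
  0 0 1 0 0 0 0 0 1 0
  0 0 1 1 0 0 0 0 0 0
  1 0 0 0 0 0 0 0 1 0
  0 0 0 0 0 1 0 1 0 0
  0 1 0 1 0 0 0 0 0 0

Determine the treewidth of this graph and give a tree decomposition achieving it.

The largest bag has 2 vertices, giving width 1; this decomposition certifies tw(G) ≤ 1. Since G has at least one edge (e.g. b–j), it is not an edgeless graph, so tw(G) ≥ 1. Hence tw(G) = 1 exactly.

Treewidth 1.
One such decomposition:
Bags: B1 = {b, j}  B2 = {d, j}  B3 = {d, g}  B4 = {c, g}  B5 = {c, f}  B6 = {f, i}  B7 = {h, i}  B8 = {a, h}  B9 = {a, e}
Tree: B1–B2, B2–B3, B3–B4, B4–B5, B5–B6, B6–B7, B7–B8, B8–B9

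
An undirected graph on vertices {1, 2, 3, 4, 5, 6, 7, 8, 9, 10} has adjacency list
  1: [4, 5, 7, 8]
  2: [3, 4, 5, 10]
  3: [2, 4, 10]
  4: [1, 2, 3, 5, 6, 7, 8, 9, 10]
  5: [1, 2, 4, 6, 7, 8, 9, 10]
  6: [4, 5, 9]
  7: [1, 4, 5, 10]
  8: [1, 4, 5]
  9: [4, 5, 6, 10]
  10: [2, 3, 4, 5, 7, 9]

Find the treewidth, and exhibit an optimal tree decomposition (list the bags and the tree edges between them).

Treewidth 3.
Bags: B1 = {1, 4, 5, 7}  B2 = {4, 5, 7, 10}  B3 = {2, 4, 5, 10}  B4 = {4, 5, 9, 10}  B5 = {4, 5, 6, 9}  B6 = {2, 3, 4, 10}  B7 = {1, 4, 5, 8}
Tree: B1–B2, B2–B3, B2–B4, B4–B5, B3–B6, B1–B7

Each bag holds 4 vertices, so the decomposition has width 3, which upper-bounds the treewidth. On the other hand G contains the 4-clique {2, 3, 4, 10}. A clique must lie in a single bag of any decomposition, so no decomposition can have width below 3. Therefore the treewidth is 3.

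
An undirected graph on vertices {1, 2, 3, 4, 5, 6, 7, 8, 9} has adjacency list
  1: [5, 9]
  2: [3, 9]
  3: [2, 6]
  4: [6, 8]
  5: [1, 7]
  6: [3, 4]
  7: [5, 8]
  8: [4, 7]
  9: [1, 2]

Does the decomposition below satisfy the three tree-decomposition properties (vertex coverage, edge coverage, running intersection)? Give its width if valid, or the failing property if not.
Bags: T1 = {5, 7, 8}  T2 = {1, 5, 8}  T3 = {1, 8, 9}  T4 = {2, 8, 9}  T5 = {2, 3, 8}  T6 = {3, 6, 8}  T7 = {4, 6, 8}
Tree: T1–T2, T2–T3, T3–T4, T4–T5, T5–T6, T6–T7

Yes; width 2.

Checking the three conditions: (i) the bags cover all of {1, 2, 3, 4, 5, 6, 7, 8, 9}; (ii) for each edge, some bag contains both endpoints; (iii) the bags containing any fixed vertex form a subtree. All hold, so the decomposition is valid with width 3 − 1 = 2.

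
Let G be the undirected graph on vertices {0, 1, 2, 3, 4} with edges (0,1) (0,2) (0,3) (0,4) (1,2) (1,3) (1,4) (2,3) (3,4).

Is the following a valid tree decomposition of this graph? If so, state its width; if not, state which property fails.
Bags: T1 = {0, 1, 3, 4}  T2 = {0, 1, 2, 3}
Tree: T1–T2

Vertex coverage: the bags together contain {0, 1, 2, 3, 4}, the full vertex set. Edge coverage: each edge of G has both endpoints in at least one bag. Running intersection: for every vertex, the bags containing it form a connected subtree. All three properties hold, so this is a valid tree decomposition of width max|bag| − 1 = 3, and hence tw(G) ≤ 3.

Yes; width 3.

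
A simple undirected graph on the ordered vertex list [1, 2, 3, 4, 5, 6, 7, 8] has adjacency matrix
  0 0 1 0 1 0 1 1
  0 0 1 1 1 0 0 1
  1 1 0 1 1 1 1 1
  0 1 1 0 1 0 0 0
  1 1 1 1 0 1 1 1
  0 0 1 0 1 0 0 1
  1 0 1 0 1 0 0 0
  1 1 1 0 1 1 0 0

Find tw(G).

3

A width-3 tree decomposition is:
Bags: B1 = {2, 3, 5, 8}  B2 = {3, 5, 6, 8}  B3 = {1, 3, 5, 8}  B4 = {2, 3, 4, 5}  B5 = {1, 3, 5, 7}
Tree: B1–B2, B2–B3, B1–B4, B3–B5
Each bag holds 4 vertices, so the decomposition has width 3, which upper-bounds the treewidth. Conversely, {1, 3, 5, 8} is a clique of size 4, and the vertices of any clique must share a bag in every tree decomposition; so some bag has ≥ 4 vertices and tw(G) ≥ 3. Combining the bounds, tw(G) = 3.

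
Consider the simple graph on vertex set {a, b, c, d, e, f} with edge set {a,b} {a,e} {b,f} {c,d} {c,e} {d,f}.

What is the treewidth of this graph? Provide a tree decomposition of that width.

The largest bag has 3 vertices, giving width 2; this decomposition certifies tw(G) ≤ 2. The edges f–d–c–e–a–b–f form a cycle, so G is not a tree and its treewidth is at least 2. Therefore the treewidth is 2.

Treewidth 2.
One such decomposition:
Bags: B1 = {c, d, f}  B2 = {c, e, f}  B3 = {a, e, f}  B4 = {a, b, f}
Tree: B1–B2, B2–B3, B3–B4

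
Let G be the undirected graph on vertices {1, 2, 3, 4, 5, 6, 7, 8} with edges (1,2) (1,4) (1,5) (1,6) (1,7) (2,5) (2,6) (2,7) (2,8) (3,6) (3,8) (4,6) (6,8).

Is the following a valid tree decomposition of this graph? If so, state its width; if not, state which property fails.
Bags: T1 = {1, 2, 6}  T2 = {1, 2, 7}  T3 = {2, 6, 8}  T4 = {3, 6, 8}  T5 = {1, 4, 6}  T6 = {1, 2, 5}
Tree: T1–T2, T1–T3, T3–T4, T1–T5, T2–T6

Yes; width 2.

Every vertex of G appears in some bag (union = {1, 2, 3, 4, 5, 6, 7, 8}); every edge is covered by a bag; and for each vertex v the set of bags containing v is connected in the bag tree. The decomposition is therefore valid. The largest bag has 3 vertices, so the width is 2.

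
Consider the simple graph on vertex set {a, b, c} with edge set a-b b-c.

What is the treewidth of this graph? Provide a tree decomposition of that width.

Each bag holds 2 vertices, so the decomposition has width 1, which upper-bounds the treewidth. Since G has at least one edge (e.g. c–b), it is not an edgeless graph, so tw(G) ≥ 1. Therefore the treewidth is 1.

Treewidth 1.
Bags: B1 = {b, c}  B2 = {a, b}
Tree: B1–B2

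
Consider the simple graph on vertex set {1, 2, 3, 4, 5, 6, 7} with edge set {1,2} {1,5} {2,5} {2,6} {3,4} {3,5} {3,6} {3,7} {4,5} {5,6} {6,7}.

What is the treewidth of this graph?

2

A width-2 tree decomposition is:
Bags: B1 = {2, 5, 6}  B2 = {3, 5, 6}  B3 = {1, 2, 5}  B4 = {3, 6, 7}  B5 = {3, 4, 5}
Tree: B1–B2, B1–B3, B2–B4, B2–B5
Each bag holds 3 vertices, so the decomposition has width 2, which upper-bounds the treewidth. On the other hand G contains the 3-clique {1, 2, 5}. A clique must lie in a single bag of any decomposition, so no decomposition can have width below 2. Hence tw(G) = 2 exactly.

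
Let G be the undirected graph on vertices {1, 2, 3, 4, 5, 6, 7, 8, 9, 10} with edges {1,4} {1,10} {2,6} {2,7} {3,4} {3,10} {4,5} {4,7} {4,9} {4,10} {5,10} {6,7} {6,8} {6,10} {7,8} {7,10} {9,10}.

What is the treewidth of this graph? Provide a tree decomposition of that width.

Treewidth 2.
Bags: B1 = {1, 4, 10}  B2 = {4, 7, 10}  B3 = {6, 7, 10}  B4 = {6, 7, 8}  B5 = {2, 6, 7}  B6 = {4, 9, 10}  B7 = {4, 5, 10}  B8 = {3, 4, 10}
Tree: B1–B2, B2–B3, B3–B4, B4–B5, B1–B6, B1–B7, B2–B8

The largest bag has 3 vertices, giving width 2; this decomposition certifies tw(G) ≤ 2. Conversely, {6, 7, 8} is a clique of size 3, and the vertices of any clique must share a bag in every tree decomposition; so some bag has ≥ 3 vertices and tw(G) ≥ 2. The upper and lower bounds meet at 2, so that is the treewidth.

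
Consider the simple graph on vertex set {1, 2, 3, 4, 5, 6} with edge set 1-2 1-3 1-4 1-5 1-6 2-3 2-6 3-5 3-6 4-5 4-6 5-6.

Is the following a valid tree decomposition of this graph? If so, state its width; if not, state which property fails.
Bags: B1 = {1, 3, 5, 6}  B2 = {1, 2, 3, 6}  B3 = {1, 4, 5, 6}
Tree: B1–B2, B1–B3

Checking the three conditions: (i) the bags cover all of {1, 2, 3, 4, 5, 6}; (ii) for each edge, some bag contains both endpoints; (iii) the bags containing any fixed vertex form a subtree. All hold, so the decomposition is valid with width 4 − 1 = 3.

Yes; width 3.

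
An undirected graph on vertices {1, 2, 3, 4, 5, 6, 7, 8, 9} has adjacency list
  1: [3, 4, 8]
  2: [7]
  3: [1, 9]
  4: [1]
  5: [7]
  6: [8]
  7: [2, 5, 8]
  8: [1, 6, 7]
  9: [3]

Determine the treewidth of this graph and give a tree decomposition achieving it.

Every bag has size at most 2, so the width is 2 − 1 = 1 and tw(G) ≤ 1. Any graph with an edge has treewidth ≥ 1, and G has the edge 8–1. Therefore the treewidth is 1.

Treewidth 1.
One optimal decomposition is:
Bags: B1 = {1, 8}  B2 = {7, 8}  B3 = {1, 3}  B4 = {6, 8}  B5 = {2, 7}  B6 = {5, 7}  B7 = {3, 9}  B8 = {1, 4}
Tree: B1–B2, B1–B3, B2–B4, B2–B5, B2–B6, B3–B7, B1–B8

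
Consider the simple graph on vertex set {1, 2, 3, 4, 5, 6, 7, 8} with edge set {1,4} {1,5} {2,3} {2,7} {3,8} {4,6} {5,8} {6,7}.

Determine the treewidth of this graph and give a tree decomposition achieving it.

Every bag has size at most 3, so the width is 3 − 1 = 2 and tw(G) ≤ 2. The edges 4–1–5–8–3–2–7–6–4 form a cycle, so G is not a tree and its treewidth is at least 2. Therefore the treewidth is 2.

Treewidth 2.
One such decomposition:
Bags: B1 = {1, 4, 5}  B2 = {4, 5, 8}  B3 = {3, 4, 8}  B4 = {2, 3, 4}  B5 = {2, 4, 7}  B6 = {4, 6, 7}
Tree: B1–B2, B2–B3, B3–B4, B4–B5, B5–B6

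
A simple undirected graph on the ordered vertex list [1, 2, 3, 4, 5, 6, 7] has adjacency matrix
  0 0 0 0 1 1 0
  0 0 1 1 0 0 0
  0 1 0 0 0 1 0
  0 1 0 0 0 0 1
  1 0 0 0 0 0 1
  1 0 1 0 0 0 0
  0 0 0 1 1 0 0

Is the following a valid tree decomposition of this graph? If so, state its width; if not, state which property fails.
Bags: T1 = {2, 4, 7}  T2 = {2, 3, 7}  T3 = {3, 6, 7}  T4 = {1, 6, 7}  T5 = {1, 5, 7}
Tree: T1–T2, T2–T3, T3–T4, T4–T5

Yes; width 2.

Checking the three conditions: (i) the bags cover all of {1, 2, 3, 4, 5, 6, 7}; (ii) for each edge, some bag contains both endpoints; (iii) the bags containing any fixed vertex form a subtree. All hold, so the decomposition is valid with width 3 − 1 = 2.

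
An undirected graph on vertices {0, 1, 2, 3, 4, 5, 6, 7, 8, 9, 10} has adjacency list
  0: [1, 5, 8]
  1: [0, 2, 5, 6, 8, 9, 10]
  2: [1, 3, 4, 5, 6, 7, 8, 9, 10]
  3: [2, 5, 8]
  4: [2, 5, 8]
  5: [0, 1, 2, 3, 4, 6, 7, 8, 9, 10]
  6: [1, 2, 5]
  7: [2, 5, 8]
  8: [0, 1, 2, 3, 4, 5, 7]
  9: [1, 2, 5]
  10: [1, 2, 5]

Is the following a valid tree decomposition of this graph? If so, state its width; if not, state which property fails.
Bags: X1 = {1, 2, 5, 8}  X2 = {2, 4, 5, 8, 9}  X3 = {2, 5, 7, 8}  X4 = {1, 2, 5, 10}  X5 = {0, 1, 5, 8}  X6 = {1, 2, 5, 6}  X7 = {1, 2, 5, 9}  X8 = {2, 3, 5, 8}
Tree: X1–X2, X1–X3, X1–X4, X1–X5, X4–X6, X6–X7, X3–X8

No — bags containing vertex 9 are not connected in the tree.

A tree decomposition must satisfy three properties: every vertex lies in some bag; for every edge, both endpoints lie together in some bag; and for every vertex, the bags containing it form a connected subtree. Here bags containing vertex 9 are not connected in the tree, so the decomposition is invalid.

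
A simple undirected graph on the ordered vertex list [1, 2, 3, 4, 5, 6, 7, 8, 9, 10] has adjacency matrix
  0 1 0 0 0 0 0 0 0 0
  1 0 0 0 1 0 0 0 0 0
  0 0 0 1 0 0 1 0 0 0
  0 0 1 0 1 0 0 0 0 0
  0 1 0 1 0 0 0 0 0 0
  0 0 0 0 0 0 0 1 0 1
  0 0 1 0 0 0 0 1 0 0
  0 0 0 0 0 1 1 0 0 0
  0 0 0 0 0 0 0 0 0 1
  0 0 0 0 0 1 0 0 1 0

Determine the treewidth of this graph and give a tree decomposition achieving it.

Each bag holds 2 vertices, so the decomposition has width 1, which upper-bounds the treewidth. Since G has at least one edge (e.g. 9–10), it is not an edgeless graph, so tw(G) ≥ 1. Therefore the treewidth is 1.

Treewidth 1.
Bags: B1 = {9, 10}  B2 = {6, 10}  B3 = {6, 8}  B4 = {7, 8}  B5 = {3, 7}  B6 = {3, 4}  B7 = {4, 5}  B8 = {2, 5}  B9 = {1, 2}
Tree: B1–B2, B2–B3, B3–B4, B4–B5, B5–B6, B6–B7, B7–B8, B8–B9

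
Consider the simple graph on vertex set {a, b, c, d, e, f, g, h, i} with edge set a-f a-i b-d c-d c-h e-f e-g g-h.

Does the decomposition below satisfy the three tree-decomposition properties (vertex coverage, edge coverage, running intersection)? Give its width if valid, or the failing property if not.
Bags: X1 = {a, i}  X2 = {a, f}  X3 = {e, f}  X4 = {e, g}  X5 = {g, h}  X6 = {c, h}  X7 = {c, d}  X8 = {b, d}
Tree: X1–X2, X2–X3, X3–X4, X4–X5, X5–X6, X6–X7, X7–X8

Yes; width 1.

Vertex coverage: the bags together contain {a, b, c, d, e, f, g, h, i}, the full vertex set. Edge coverage: each edge of G has both endpoints in at least one bag. Running intersection: for every vertex, the bags containing it form a connected subtree. All three properties hold, so this is a valid tree decomposition of width max|bag| − 1 = 1, and hence tw(G) ≤ 1.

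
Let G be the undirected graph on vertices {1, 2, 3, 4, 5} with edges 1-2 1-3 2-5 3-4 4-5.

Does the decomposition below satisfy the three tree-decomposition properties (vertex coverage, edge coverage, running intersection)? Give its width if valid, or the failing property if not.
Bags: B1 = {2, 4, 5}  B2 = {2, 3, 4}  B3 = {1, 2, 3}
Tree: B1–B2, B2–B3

Yes; width 2.

Every vertex of G appears in some bag (union = {1, 2, 3, 4, 5}); every edge is covered by a bag; and for each vertex v the set of bags containing v is connected in the bag tree. The decomposition is therefore valid. The largest bag has 3 vertices, so the width is 2.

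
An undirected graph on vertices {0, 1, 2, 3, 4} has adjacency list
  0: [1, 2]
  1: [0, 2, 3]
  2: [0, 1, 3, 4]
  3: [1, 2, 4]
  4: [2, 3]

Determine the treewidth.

2

A width-2 tree decomposition is:
Bags: B1 = {1, 2, 3}  B2 = {0, 1, 2}  B3 = {2, 3, 4}
Tree: B1–B2, B1–B3
Each bag holds 3 vertices, so the decomposition has width 2, which upper-bounds the treewidth. Conversely, {0, 1, 2} is a clique of size 3, and the vertices of any clique must share a bag in every tree decomposition; so some bag has ≥ 3 vertices and tw(G) ≥ 2. The upper and lower bounds meet at 2, so that is the treewidth.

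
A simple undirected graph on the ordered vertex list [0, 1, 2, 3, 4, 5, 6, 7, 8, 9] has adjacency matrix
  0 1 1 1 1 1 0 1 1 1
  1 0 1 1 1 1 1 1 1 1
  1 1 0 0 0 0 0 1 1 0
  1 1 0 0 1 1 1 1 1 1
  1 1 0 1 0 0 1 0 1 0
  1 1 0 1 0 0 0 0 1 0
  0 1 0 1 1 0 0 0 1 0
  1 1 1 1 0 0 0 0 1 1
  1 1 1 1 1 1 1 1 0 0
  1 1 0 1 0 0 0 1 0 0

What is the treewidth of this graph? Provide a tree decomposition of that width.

Treewidth 4.
One such decomposition:
Bags: B1 = {0, 1, 2, 7, 8}  B2 = {0, 1, 3, 7, 8}  B3 = {0, 1, 3, 5, 8}  B4 = {0, 1, 3, 4, 8}  B5 = {1, 3, 4, 6, 8}  B6 = {0, 1, 3, 7, 9}
Tree: B1–B2, B2–B3, B3–B4, B4–B5, B2–B6

Every bag has size at most 5, so the width is 5 − 1 = 4 and tw(G) ≤ 4. For the lower bound, the 5 vertices {0, 1, 2, 7, 8} are pairwise adjacent, and any tree decomposition puts a clique entirely inside one bag — forcing width ≥ 4. Combining the bounds, tw(G) = 4.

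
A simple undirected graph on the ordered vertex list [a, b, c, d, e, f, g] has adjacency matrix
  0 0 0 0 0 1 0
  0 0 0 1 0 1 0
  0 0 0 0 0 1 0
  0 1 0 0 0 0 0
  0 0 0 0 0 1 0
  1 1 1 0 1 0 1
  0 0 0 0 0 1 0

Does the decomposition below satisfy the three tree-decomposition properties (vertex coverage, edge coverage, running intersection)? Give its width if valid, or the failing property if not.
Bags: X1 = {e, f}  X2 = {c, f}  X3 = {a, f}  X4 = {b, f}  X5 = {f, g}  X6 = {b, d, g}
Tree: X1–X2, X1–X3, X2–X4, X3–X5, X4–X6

A tree decomposition must satisfy three properties: every vertex lies in some bag; for every edge, both endpoints lie together in some bag; and for every vertex, the bags containing it form a connected subtree. Here bags containing vertex g are not connected in the tree, so the decomposition is invalid.

No — bags containing vertex g are not connected in the tree.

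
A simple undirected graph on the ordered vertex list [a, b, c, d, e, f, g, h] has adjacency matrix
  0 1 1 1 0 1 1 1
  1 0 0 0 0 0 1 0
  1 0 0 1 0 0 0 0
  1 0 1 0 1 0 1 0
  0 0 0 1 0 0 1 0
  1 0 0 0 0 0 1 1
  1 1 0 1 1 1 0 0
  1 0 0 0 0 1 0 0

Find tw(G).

A width-2 tree decomposition is:
Bags: B1 = {a, d, g}  B2 = {a, f, g}  B3 = {a, f, h}  B4 = {d, e, g}  B5 = {a, b, g}  B6 = {a, c, d}
Tree: B1–B2, B2–B3, B1–B4, B2–B5, B1–B6
The largest bag has 3 vertices, giving width 2; this decomposition certifies tw(G) ≤ 2. Conversely, {d, e, g} is a clique of size 3, and the vertices of any clique must share a bag in every tree decomposition; so some bag has ≥ 3 vertices and tw(G) ≥ 2. Hence tw(G) = 2 exactly.

2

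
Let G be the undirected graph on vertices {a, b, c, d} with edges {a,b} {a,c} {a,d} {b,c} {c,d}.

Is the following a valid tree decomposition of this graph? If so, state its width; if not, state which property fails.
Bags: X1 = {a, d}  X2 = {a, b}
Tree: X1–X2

A tree decomposition must satisfy three properties: every vertex lies in some bag; for every edge, both endpoints lie together in some bag; and for every vertex, the bags containing it form a connected subtree. Here vertex c appears in no bag, so the decomposition is invalid.

No — vertex c appears in no bag.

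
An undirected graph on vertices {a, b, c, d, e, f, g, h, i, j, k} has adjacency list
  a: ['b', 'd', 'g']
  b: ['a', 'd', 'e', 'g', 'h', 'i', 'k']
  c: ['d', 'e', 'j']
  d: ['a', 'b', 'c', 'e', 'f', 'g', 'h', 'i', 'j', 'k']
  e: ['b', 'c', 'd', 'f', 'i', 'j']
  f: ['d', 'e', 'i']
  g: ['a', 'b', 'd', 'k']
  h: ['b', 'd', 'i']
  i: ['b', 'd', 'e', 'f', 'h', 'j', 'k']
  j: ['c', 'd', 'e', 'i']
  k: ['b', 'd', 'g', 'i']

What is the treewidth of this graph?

3

A width-3 tree decomposition is:
Bags: B1 = {b, d, i, k}  B2 = {b, d, g, k}  B3 = {a, b, d, g}  B4 = {b, d, e, i}  B5 = {d, e, i, j}  B6 = {b, d, h, i}  B7 = {d, e, f, i}  B8 = {c, d, e, j}
Tree: B1–B2, B2–B3, B1–B4, B4–B5, B4–B6, B5–B7, B5–B8
Every bag has size at most 4, so the width is 4 − 1 = 3 and tw(G) ≤ 3. Conversely, {c, d, e, j} is a clique of size 4, and the vertices of any clique must share a bag in every tree decomposition; so some bag has ≥ 4 vertices and tw(G) ≥ 3. Hence tw(G) = 3 exactly.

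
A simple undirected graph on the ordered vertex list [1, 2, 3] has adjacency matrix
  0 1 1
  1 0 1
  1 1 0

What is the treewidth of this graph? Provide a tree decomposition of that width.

Treewidth 2.
One such decomposition:
Bags: B1 = {1, 2, 3}
Tree: (single bag)

With just one bag of size 3, the width is 3 − 1 = 2, so tw(G) ≤ 2. For the lower bound, the 3 vertices {1, 2, 3} are pairwise adjacent, and any tree decomposition puts a clique entirely inside one bag — forcing width ≥ 2. The upper and lower bounds meet at 2, so that is the treewidth.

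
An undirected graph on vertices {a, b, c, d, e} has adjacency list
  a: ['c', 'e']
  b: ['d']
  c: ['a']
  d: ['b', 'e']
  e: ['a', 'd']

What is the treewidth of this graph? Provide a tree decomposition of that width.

Treewidth 1.
Bags: B1 = {a, e}  B2 = {d, e}  B3 = {a, c}  B4 = {b, d}
Tree: B1–B2, B1–B3, B2–B4

The largest bag has 2 vertices, giving width 1; this decomposition certifies tw(G) ≤ 1. Since G has at least one edge (e.g. a–e), it is not an edgeless graph, so tw(G) ≥ 1. Combining the bounds, tw(G) = 1.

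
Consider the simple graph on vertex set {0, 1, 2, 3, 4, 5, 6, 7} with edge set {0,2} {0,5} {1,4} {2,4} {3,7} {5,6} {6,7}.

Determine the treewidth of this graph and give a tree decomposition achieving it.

Each bag holds 2 vertices, so the decomposition has width 1, which upper-bounds the treewidth. Since G has at least one edge (e.g. 3–7), it is not an edgeless graph, so tw(G) ≥ 1. Combining the bounds, tw(G) = 1.

Treewidth 1.
Bags: B1 = {3, 7}  B2 = {6, 7}  B3 = {5, 6}  B4 = {0, 5}  B5 = {0, 2}  B6 = {2, 4}  B7 = {1, 4}
Tree: B1–B2, B2–B3, B3–B4, B4–B5, B5–B6, B6–B7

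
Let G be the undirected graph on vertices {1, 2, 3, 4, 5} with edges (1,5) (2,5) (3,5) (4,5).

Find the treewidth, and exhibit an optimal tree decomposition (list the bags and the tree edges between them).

Every bag has size at most 2, so the width is 2 − 1 = 1 and tw(G) ≤ 1. Any graph with an edge has treewidth ≥ 1, and G has the edge 5–2. The upper and lower bounds meet at 1, so that is the treewidth.

Treewidth 1.
Bags: B1 = {2, 5}  B2 = {3, 5}  B3 = {1, 5}  B4 = {4, 5}
Tree: B1–B2, B2–B3, B3–B4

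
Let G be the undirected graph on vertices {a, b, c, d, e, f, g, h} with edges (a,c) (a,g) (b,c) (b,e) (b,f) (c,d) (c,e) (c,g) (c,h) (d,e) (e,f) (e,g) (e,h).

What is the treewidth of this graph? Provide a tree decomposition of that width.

Each bag holds 3 vertices, so the decomposition has width 2, which upper-bounds the treewidth. On the other hand G contains the 3-clique {c, d, e}. A clique must lie in a single bag of any decomposition, so no decomposition can have width below 2. The upper and lower bounds meet at 2, so that is the treewidth.

Treewidth 2.
Bags: B1 = {c, e, g}  B2 = {c, e, h}  B3 = {a, c, g}  B4 = {b, c, e}  B5 = {c, d, e}  B6 = {b, e, f}
Tree: B1–B2, B1–B3, B1–B4, B4–B5, B4–B6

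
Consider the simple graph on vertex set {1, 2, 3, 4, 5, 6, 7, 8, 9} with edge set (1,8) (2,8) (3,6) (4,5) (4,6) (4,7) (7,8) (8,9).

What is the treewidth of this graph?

1

A width-1 tree decomposition is:
Bags: B1 = {1, 8}  B2 = {7, 8}  B3 = {4, 7}  B4 = {8, 9}  B5 = {2, 8}  B6 = {4, 6}  B7 = {4, 5}  B8 = {3, 6}
Tree: B1–B2, B2–B3, B1–B4, B4–B5, B3–B6, B3–B7, B6–B8
Every bag has size at most 2, so the width is 2 − 1 = 1 and tw(G) ≤ 1. Since G has at least one edge (e.g. 8–1), it is not an edgeless graph, so tw(G) ≥ 1. Therefore the treewidth is 1.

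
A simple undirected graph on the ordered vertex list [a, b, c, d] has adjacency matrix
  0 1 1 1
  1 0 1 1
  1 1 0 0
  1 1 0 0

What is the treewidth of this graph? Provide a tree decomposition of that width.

Treewidth 2.
One optimal decomposition is:
Bags: B1 = {a, b, d}  B2 = {a, b, c}
Tree: B1–B2

Each bag holds 3 vertices, so the decomposition has width 2, which upper-bounds the treewidth. For the lower bound, the 3 vertices {a, b, d} are pairwise adjacent, and any tree decomposition puts a clique entirely inside one bag — forcing width ≥ 2. Hence tw(G) = 2 exactly.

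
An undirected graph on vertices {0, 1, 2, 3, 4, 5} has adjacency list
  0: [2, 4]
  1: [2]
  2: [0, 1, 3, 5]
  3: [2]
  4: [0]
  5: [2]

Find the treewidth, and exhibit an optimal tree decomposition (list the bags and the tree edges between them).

Each bag holds 2 vertices, so the decomposition has width 1, which upper-bounds the treewidth. Any graph with an edge has treewidth ≥ 1, and G has the edge 5–2. Combining the bounds, tw(G) = 1.

Treewidth 1.
One such decomposition:
Bags: B1 = {2, 5}  B2 = {2, 3}  B3 = {1, 2}  B4 = {0, 2}  B5 = {0, 4}
Tree: B1–B2, B1–B3, B3–B4, B4–B5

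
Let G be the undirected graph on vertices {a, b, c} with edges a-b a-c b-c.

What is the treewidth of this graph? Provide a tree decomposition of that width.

Treewidth 2.
One such decomposition:
Bags: B1 = {a, b, c}
Tree: (single bag)

With just one bag of size 3, the width is 3 − 1 = 2, so tw(G) ≤ 2. Conversely, {a, b, c} is a clique of size 3, and the vertices of any clique must share a bag in every tree decomposition; so some bag has ≥ 3 vertices and tw(G) ≥ 2. Hence tw(G) = 2 exactly.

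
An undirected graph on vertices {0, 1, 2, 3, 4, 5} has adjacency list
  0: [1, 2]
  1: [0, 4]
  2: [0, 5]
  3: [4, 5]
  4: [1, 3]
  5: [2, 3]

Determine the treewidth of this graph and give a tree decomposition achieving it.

Treewidth 2.
One such decomposition:
Bags: B1 = {0, 1, 4}  B2 = {0, 3, 4}  B3 = {0, 3, 5}  B4 = {0, 2, 5}
Tree: B1–B2, B2–B3, B3–B4

Every bag has size at most 3, so the width is 3 − 1 = 2 and tw(G) ≤ 2. For the lower bound, G contains the cycle 0–1–4–3–5–2–0, so G is not a forest; only forests have treewidth ≤ 1, hence tw(G) ≥ 2. Combining the bounds, tw(G) = 2.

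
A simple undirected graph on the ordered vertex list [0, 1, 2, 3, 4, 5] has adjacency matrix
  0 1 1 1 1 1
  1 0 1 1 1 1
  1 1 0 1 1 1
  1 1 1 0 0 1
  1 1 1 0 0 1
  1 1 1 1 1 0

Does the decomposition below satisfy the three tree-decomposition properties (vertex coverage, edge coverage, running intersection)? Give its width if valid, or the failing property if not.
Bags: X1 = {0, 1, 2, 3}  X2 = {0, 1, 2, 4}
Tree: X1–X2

A tree decomposition must satisfy three properties: every vertex lies in some bag; for every edge, both endpoints lie together in some bag; and for every vertex, the bags containing it form a connected subtree. Here vertex 5 appears in no bag, so the decomposition is invalid.

No — vertex 5 appears in no bag.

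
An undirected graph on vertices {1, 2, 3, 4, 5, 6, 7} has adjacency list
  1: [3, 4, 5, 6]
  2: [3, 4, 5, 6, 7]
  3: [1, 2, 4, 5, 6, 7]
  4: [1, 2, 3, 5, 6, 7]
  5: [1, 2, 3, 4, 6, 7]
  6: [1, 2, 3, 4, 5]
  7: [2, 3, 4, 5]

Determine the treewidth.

4

A width-4 tree decomposition is:
Bags: B1 = {2, 3, 4, 5, 6}  B2 = {1, 3, 4, 5, 6}  B3 = {2, 3, 4, 5, 7}
Tree: B1–B2, B1–B3
The largest bag has 5 vertices, giving width 4; this decomposition certifies tw(G) ≤ 4. On the other hand G contains the 5-clique {1, 3, 4, 5, 6}. A clique must lie in a single bag of any decomposition, so no decomposition can have width below 4. Hence tw(G) = 4 exactly.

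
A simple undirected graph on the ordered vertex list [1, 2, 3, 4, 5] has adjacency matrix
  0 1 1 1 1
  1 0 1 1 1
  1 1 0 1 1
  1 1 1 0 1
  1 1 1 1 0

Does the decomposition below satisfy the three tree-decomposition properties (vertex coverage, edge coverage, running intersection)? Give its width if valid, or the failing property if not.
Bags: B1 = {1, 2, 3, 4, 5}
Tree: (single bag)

Vertex coverage: the bags together contain {1, 2, 3, 4, 5}, the full vertex set. Edge coverage: each edge of G has both endpoints in at least one bag. Running intersection: for every vertex, the bags containing it form a connected subtree. All three properties hold, so this is a valid tree decomposition of width max|bag| − 1 = 4, and hence tw(G) ≤ 4.

Yes; width 4.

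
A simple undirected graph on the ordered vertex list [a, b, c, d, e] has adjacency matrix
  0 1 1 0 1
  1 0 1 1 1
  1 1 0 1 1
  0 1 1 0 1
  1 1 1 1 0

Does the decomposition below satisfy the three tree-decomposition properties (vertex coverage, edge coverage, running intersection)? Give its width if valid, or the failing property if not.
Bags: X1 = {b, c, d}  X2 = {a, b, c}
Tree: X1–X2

A tree decomposition must satisfy three properties: every vertex lies in some bag; for every edge, both endpoints lie together in some bag; and for every vertex, the bags containing it form a connected subtree. Here vertex e appears in no bag, so the decomposition is invalid.

No — vertex e appears in no bag.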